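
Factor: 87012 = 2^2*3^2*2417^1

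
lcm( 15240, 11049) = 441960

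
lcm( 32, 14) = 224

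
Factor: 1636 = 2^2*409^1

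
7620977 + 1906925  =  9527902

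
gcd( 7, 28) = 7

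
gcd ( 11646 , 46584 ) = 11646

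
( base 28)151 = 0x39d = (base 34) R7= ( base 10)925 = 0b1110011101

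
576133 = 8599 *67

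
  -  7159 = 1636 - 8795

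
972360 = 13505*72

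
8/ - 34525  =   - 8/34525 = -0.00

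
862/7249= 862/7249= 0.12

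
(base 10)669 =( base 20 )1d9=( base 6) 3033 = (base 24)13L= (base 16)29D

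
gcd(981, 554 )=1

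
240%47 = 5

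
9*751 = 6759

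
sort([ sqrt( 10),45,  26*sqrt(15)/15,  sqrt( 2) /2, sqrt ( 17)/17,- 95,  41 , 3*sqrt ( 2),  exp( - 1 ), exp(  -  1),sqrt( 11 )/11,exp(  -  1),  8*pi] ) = [ - 95,sqrt( 17 )/17, sqrt(11)/11, exp( -1 ) , exp ( - 1),exp( - 1),sqrt( 2 )/2,  sqrt(  10), 3*sqrt( 2 ),26*sqrt( 15 ) /15, 8*pi, 41 , 45] 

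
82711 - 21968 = 60743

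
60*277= 16620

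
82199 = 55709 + 26490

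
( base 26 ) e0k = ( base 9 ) 14007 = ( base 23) HL8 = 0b10010100001100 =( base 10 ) 9484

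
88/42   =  44/21 = 2.10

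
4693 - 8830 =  - 4137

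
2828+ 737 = 3565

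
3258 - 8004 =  - 4746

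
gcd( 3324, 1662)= 1662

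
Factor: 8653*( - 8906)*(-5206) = 401193195308 = 2^2*17^1*19^1*61^1*73^1*137^1*509^1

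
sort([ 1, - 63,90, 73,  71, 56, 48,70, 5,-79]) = [ - 79, - 63,1,5,48,56,70,71,  73,90]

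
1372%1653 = 1372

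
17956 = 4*4489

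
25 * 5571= 139275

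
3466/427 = 3466/427 = 8.12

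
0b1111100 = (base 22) 5e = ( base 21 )5j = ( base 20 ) 64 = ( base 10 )124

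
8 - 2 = 6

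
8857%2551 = 1204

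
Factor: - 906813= - 3^2 *19^1 * 5303^1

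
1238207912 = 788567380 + 449640532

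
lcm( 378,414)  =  8694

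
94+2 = 96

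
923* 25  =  23075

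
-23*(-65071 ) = 1496633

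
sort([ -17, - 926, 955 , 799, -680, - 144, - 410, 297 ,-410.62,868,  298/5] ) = [ - 926, - 680 ,  -  410.62,-410,-144,-17,  298/5, 297,799, 868,955 ]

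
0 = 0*6794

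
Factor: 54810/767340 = 2^( - 1)*7^( - 1)  =  1/14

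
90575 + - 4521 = 86054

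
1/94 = 1/94= 0.01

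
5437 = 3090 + 2347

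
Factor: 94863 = 3^1*103^1*307^1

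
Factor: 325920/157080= 2^2*11^ ( - 1)*17^( - 1)*97^1 = 388/187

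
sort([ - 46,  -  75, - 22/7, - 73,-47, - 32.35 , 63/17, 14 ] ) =[ - 75, - 73, -47, - 46, - 32.35, - 22/7,  63/17, 14 ] 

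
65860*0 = 0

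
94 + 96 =190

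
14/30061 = 14/30061= 0.00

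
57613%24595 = 8423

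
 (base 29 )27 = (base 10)65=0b1000001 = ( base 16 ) 41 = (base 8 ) 101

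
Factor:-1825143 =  - 3^1*167^1*3643^1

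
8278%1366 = 82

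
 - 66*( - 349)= 23034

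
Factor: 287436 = 2^2 * 3^1*17^1*1409^1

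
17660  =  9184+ 8476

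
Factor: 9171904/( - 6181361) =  - 2^6 * 7^1*59^1*347^1*6181361^(-1 ) 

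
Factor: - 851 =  - 23^1*37^1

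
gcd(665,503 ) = 1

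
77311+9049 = 86360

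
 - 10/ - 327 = 10/327 = 0.03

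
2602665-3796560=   -  1193895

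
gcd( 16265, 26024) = 3253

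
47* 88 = 4136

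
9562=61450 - 51888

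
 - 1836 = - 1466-370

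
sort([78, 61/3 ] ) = [61/3, 78 ] 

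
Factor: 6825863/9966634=2^(-1 ) *11^1*43^1*59^( - 1)  *  14431^1*84463^( - 1 )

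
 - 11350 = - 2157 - 9193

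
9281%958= 659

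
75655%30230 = 15195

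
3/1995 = 1/665 = 0.00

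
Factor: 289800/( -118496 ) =-225/92 = -2^(-2 )*3^2*5^2*23^ (-1)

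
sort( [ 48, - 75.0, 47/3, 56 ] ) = [  -  75.0,47/3,48,56 ] 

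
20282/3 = 20282/3=6760.67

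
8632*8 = 69056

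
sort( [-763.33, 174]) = [-763.33 , 174 ] 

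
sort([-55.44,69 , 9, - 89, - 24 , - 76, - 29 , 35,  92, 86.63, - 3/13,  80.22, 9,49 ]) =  [ - 89, - 76, - 55.44, - 29, - 24,  -  3/13,9, 9, 35,49, 69,80.22,86.63,92]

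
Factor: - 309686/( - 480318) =559/867 = 3^( - 1 ) * 13^1*17^( - 2 )* 43^1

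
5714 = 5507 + 207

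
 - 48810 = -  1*48810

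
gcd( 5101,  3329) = 1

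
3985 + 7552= 11537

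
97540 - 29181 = 68359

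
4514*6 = 27084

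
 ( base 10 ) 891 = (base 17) 317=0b1101111011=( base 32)RR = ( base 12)623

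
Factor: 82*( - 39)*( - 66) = 211068=2^2*3^2 *11^1*13^1*41^1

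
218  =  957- 739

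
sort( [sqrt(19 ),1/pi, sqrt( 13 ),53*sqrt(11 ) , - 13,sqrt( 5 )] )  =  [ - 13,1/pi,sqrt( 5),sqrt( 13 ),sqrt( 19 ) , 53*sqrt( 11)]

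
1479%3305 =1479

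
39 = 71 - 32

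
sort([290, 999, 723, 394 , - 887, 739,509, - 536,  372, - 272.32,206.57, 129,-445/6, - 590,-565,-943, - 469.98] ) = [- 943,-887,  -  590,-565, - 536, - 469.98,- 272.32, - 445/6, 129,206.57,290, 372, 394, 509, 723,739, 999 ] 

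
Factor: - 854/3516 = -2^( - 1 ) *3^( - 1 )*7^1* 61^1*293^( - 1) = - 427/1758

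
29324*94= 2756456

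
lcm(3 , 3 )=3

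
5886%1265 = 826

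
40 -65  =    -  25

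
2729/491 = 2729/491 =5.56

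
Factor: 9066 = 2^1*3^1*1511^1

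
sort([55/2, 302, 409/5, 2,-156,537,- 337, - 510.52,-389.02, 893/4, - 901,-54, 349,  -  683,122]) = [ - 901, - 683,-510.52, - 389.02, - 337,- 156,- 54,2,  55/2, 409/5, 122,893/4,302,349, 537 ] 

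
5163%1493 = 684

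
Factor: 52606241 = 347^1*151603^1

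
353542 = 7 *50506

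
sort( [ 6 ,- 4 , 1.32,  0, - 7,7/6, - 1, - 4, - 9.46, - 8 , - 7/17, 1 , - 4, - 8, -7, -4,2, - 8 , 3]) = [ - 9.46,-8,-8, - 8 , - 7, - 7,  -  4, - 4,  -  4,  -  4, - 1, - 7/17,0 , 1, 7/6,  1.32, 2, 3, 6 ] 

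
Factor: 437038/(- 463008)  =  -589/624=   -  2^(-4)*3^( - 1)*13^( -1)*19^1*31^1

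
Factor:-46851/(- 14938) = 2^(-1)*3^1 * 11^ (-1 )*23^1 = 69/22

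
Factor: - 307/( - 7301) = 7^( - 2)*149^( - 1 )*307^1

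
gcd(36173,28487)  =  61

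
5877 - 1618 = 4259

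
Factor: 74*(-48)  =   - 3552 = - 2^5*3^1*37^1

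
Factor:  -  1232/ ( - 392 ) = 22/7 = 2^1*7^(-1) * 11^1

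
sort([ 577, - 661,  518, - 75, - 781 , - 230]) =[  -  781, - 661, - 230, - 75,518,577]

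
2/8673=2/8673 = 0.00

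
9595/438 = 21 + 397/438= 21.91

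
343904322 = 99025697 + 244878625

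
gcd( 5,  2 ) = 1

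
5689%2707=275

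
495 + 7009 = 7504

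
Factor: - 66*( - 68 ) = 2^3*3^1 * 11^1 * 17^1 = 4488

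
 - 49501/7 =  - 7072 + 3/7 = -7071.57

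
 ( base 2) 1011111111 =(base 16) 2FF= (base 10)767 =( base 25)15h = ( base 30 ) PH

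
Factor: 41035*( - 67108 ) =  - 2753776780 = - 2^2*5^1*19^1*29^1* 283^1*883^1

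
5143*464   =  2386352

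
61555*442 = 27207310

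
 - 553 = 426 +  - 979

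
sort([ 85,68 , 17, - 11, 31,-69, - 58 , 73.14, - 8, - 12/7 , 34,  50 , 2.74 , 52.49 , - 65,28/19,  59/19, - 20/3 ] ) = [ - 69,-65, - 58, - 11, - 8 ,-20/3,-12/7, 28/19 , 2.74,59/19 , 17, 31, 34  ,  50,52.49,68,73.14, 85 ] 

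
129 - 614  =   - 485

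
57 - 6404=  - 6347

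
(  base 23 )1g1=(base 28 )142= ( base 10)898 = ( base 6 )4054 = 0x382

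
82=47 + 35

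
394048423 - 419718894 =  - 25670471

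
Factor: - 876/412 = - 219/103=- 3^1*  73^1* 103^( - 1) 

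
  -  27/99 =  - 3/11= - 0.27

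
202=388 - 186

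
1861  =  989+872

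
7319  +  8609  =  15928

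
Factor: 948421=37^1 * 25633^1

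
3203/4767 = 3203/4767 = 0.67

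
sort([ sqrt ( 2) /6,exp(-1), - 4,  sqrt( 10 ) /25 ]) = [ - 4, sqrt( 10) /25, sqrt( 2)/6, exp( - 1)] 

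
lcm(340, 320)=5440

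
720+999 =1719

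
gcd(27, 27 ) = 27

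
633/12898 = 633/12898 = 0.05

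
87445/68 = 1285+65/68 = 1285.96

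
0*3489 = 0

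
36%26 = 10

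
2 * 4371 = 8742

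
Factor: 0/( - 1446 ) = 0 = 0^1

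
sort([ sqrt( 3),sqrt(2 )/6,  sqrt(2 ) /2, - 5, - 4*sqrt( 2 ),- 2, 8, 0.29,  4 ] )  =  [ - 4 * sqrt( 2 ), - 5, - 2, sqrt(2)/6,0.29,sqrt( 2) /2, sqrt( 3 ) , 4, 8 ]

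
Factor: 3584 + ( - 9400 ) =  - 2^3*727^1=-  5816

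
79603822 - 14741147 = 64862675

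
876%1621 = 876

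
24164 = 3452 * 7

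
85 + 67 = 152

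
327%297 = 30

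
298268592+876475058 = 1174743650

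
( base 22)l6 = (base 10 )468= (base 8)724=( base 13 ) 2a0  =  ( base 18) 180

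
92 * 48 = 4416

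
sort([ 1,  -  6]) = [ - 6, 1]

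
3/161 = 3/161 =0.02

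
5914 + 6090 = 12004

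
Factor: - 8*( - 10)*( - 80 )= - 2^8*5^2 = - 6400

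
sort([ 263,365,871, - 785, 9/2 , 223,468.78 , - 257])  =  [ - 785, -257,9/2, 223,263, 365, 468.78,871]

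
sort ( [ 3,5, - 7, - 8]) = [ - 8, - 7,  3, 5 ] 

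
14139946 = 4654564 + 9485382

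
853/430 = 853/430 = 1.98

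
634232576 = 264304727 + 369927849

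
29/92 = 29/92 = 0.32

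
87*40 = 3480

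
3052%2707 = 345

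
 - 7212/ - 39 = 2404/13 = 184.92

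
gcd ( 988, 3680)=4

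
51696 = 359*144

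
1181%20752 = 1181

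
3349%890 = 679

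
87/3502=87/3502 = 0.02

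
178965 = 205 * 873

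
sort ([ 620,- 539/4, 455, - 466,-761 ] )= [-761, - 466, -539/4,455,  620]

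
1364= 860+504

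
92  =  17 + 75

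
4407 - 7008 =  - 2601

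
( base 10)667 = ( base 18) 211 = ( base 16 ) 29b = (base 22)187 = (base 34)jl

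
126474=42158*3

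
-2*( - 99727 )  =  199454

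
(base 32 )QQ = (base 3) 1011210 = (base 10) 858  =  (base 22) 1H0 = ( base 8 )1532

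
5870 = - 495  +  6365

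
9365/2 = 9365/2 = 4682.50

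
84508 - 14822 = 69686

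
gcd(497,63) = 7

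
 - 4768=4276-9044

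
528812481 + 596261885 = 1125074366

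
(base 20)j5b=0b1111000011111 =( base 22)FKB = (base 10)7711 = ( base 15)2441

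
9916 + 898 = 10814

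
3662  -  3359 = 303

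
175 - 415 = - 240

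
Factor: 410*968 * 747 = 296469360 =2^4*3^2*5^1*11^2 * 41^1*83^1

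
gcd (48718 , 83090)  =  2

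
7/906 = 7/906 =0.01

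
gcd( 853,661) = 1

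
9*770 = 6930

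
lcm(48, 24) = 48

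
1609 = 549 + 1060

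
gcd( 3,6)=3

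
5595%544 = 155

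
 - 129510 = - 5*25902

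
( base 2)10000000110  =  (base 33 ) v7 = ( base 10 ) 1030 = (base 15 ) 48a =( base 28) 18m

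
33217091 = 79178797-45961706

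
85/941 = 85/941 = 0.09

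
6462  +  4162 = 10624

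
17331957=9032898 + 8299059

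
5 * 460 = 2300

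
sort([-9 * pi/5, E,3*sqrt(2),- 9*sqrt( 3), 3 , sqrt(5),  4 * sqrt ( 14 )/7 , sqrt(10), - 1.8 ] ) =[ - 9*sqrt (3),  -  9*pi/5, - 1.8,4*sqrt(14 )/7,sqrt(5 ),E,3,sqrt(10 ) , 3*sqrt(2 )] 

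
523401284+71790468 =595191752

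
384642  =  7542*51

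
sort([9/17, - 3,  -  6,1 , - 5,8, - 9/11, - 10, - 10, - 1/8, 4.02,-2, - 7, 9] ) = [ - 10, - 10, - 7,-6, - 5, - 3, - 2,  -  9/11, - 1/8,9/17, 1, 4.02, 8,9 ]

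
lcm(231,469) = 15477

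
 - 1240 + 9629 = 8389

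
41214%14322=12570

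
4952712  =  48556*102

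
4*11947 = 47788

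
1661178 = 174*9547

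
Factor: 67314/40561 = 78/47= 2^1*3^1*13^1*47^( -1 )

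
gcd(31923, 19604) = 1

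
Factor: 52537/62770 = 2^( - 1 )*5^( - 1)*107^1*491^1*6277^ ( - 1 ) 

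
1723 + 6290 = 8013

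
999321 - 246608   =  752713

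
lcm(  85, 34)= 170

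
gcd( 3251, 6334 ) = 1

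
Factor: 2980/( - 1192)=- 5/2  =  -2^( - 1) * 5^1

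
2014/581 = 2014/581 =3.47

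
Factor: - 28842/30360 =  - 2^( - 2)*5^( - 1 )*19^1 = - 19/20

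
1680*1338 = 2247840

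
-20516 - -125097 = 104581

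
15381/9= 1709 = 1709.00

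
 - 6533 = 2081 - 8614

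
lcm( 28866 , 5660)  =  288660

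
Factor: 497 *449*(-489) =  - 3^1*7^1*71^1*163^1*449^1 = - 109121817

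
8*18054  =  144432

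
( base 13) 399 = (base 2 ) 1001111001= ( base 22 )16h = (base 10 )633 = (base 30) L3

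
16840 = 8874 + 7966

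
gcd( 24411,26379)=3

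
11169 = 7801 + 3368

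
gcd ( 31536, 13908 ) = 12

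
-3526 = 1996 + - 5522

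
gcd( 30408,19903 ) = 1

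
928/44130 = 464/22065 =0.02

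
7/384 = 7/384=0.02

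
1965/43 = 1965/43 = 45.70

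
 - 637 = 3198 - 3835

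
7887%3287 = 1313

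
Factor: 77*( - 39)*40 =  - 120120= - 2^3*3^1*5^1 * 7^1*11^1*13^1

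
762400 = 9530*80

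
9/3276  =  1/364 = 0.00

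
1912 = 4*478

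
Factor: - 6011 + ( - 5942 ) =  - 11953=- 11953^1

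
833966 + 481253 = 1315219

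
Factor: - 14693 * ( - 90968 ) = 1336592824 = 2^3*7^1*83^1*137^1*2099^1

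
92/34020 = 23/8505 = 0.00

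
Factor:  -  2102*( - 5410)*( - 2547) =  -  28964025540  =  - 2^2 * 3^2  *5^1 * 283^1 * 541^1*1051^1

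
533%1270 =533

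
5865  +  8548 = 14413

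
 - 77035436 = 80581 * (-956 )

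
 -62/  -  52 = 1 + 5/26 = 1.19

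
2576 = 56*46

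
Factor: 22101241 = 17^1 * 1300073^1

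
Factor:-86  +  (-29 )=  - 115= - 5^1*23^1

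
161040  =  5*32208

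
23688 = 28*846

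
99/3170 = 99/3170 =0.03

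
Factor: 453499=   31^1*14629^1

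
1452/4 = 363 = 363.00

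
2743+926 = 3669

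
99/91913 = 99/91913= 0.00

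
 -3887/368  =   - 169/16 = - 10.56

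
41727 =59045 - 17318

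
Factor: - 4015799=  - 4015799^1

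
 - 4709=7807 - 12516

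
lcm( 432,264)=4752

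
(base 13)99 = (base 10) 126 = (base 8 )176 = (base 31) 42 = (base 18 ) 70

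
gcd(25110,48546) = 1674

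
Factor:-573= - 3^1  *  191^1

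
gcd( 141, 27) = 3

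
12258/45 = 272 + 2/5  =  272.40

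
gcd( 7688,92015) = 1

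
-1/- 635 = 1/635 = 0.00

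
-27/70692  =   - 1+23555/23564 = - 0.00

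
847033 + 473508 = 1320541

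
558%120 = 78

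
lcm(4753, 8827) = 61789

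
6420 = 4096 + 2324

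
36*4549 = 163764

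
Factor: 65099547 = 3^2*7233283^1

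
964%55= 29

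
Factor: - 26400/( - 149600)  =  3/17= 3^1 *17^( - 1)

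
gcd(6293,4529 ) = 7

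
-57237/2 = -57237/2 = -  28618.50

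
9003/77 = 116 + 71/77 = 116.92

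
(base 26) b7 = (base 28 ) ad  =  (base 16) 125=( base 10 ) 293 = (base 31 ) 9E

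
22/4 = 11/2 = 5.50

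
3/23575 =3/23575= 0.00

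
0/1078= 0 = 0.00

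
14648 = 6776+7872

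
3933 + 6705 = 10638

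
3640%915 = 895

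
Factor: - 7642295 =-5^1*1528459^1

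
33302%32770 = 532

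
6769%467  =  231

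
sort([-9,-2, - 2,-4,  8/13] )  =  [ -9, - 4,-2, - 2,8/13]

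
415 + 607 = 1022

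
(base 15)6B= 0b1100101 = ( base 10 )101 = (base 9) 122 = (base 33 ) 32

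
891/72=99/8 = 12.38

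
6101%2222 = 1657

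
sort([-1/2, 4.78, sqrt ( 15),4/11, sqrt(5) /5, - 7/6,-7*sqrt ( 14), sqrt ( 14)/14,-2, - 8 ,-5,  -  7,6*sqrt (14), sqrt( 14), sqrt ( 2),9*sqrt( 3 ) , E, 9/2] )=[-7*sqrt ( 14), - 8, - 7 , - 5, - 2,- 7/6,-1/2, sqrt(14) /14,4/11, sqrt( 5 )/5, sqrt ( 2), E,sqrt(14) , sqrt(15), 9/2, 4.78 , 9*sqrt( 3 ), 6*sqrt( 14)]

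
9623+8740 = 18363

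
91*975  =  88725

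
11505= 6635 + 4870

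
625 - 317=308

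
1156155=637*1815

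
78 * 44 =3432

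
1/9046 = 1/9046=0.00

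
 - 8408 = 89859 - 98267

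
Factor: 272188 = 2^2 * 7^1*9721^1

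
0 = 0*67704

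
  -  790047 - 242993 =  - 1033040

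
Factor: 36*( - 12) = -432 = -2^4 * 3^3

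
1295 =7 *185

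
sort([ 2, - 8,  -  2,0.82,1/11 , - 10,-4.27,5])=[  -  10, - 8 , - 4.27 ,- 2, 1/11,0.82 , 2,5]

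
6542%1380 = 1022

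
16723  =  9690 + 7033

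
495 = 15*33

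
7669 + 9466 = 17135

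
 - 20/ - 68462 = 10/34231 = 0.00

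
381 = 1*381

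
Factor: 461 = 461^1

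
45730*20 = 914600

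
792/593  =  1 + 199/593 = 1.34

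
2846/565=5 + 21/565 = 5.04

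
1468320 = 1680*874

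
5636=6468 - 832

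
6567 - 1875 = 4692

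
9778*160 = 1564480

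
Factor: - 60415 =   -  5^1*43^1*281^1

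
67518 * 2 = 135036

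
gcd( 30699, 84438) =9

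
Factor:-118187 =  - 73^1*1619^1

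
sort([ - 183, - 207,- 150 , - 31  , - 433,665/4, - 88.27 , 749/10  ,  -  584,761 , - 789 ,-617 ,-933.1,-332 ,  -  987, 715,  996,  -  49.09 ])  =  [ - 987, - 933.1, - 789 , - 617, - 584, - 433 ,-332, - 207 , - 183, - 150, - 88.27,- 49.09, -31, 749/10, 665/4, 715, 761  ,  996] 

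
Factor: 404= 2^2*101^1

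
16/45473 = 16/45473 = 0.00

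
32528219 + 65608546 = 98136765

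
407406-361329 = 46077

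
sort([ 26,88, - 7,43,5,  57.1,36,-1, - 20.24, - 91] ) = [  -  91,-20.24, - 7, - 1,5,26,36,  43, 57.1,88 ]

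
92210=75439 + 16771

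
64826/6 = 10804 + 1/3 = 10804.33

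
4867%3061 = 1806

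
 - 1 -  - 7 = 6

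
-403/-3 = 134 + 1/3=134.33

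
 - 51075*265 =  - 13534875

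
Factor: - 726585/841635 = - 3^(  -  1 )*317^( - 1 ) * 821^1 = - 821/951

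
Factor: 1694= 2^1*7^1*11^2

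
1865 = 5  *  373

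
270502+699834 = 970336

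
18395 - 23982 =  - 5587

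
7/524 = 7/524= 0.01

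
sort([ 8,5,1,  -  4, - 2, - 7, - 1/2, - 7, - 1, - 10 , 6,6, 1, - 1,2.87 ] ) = [ - 10, - 7, - 7, - 4, - 2,-1, - 1,-1/2,1,1,2.87, 5, 6,  6,8 ] 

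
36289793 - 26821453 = 9468340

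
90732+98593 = 189325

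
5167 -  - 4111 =9278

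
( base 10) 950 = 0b1110110110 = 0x3b6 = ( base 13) 581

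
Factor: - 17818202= -2^1*8909101^1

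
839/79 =839/79=10.62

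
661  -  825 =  -164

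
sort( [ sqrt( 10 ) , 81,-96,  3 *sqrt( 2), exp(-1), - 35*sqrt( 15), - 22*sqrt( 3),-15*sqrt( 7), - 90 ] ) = [ - 35 * sqrt(15),-96, - 90, - 15 * sqrt( 7),-22 * sqrt( 3) , exp (  -  1), sqrt (10), 3*sqrt( 2),  81 ] 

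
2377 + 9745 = 12122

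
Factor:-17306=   -  2^1*17^1*509^1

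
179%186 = 179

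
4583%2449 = 2134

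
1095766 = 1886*581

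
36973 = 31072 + 5901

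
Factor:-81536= -2^7*7^2*13^1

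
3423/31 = 3423/31 = 110.42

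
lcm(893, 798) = 37506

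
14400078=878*16401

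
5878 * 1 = 5878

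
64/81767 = 64/81767 = 0.00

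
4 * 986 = 3944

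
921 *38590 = 35541390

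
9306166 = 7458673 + 1847493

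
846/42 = 141/7 = 20.14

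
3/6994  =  3/6994  =  0.00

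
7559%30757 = 7559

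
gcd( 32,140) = 4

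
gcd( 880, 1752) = 8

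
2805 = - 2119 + 4924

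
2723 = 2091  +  632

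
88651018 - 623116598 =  - 534465580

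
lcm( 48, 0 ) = 0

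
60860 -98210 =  - 37350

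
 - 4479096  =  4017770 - 8496866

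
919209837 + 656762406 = 1575972243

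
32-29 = 3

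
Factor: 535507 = 7^1*113^1*677^1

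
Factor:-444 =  - 2^2*3^1*37^1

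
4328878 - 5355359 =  - 1026481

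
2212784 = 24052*92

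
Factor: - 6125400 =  - 2^3*3^2*5^2*41^1 * 83^1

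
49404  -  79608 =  - 30204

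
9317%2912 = 581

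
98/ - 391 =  - 1+293/391 = - 0.25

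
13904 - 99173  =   - 85269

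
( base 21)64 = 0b10000010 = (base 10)130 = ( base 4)2002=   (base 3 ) 11211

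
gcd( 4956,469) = 7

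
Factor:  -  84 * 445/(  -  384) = 3115/32 =2^( - 5 )*5^1*7^1*89^1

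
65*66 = 4290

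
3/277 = 3/277 = 0.01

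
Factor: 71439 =3^1 * 23813^1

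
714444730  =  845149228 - 130704498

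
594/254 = 2 + 43/127= 2.34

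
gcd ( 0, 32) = 32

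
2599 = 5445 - 2846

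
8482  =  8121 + 361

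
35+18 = 53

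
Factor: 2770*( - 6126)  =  -2^2*3^1*5^1*277^1*1021^1  =  - 16969020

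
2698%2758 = 2698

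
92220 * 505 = 46571100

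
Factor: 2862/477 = 2^1 * 3^1 = 6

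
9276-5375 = 3901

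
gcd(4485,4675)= 5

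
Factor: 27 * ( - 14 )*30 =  - 11340 = - 2^2*3^4*5^1*7^1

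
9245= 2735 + 6510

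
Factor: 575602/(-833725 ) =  - 2^1 * 5^( - 2)*33349^( - 1)*287801^1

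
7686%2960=1766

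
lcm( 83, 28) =2324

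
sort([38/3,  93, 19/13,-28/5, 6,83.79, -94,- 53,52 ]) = [-94,-53, - 28/5,19/13  ,  6, 38/3,52,83.79 , 93]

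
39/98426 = 39/98426 = 0.00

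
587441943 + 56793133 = 644235076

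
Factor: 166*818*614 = 83373832 =2^3*83^1*307^1*409^1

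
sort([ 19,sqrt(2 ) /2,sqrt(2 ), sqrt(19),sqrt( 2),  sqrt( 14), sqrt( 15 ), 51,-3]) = [ - 3,sqrt ( 2)/2, sqrt( 2),sqrt( 2 ), sqrt(14 ), sqrt(15),sqrt(19 ), 19, 51] 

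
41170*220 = 9057400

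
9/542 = 9/542 = 0.02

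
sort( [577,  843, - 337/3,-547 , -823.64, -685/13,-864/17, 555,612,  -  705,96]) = [ - 823.64,- 705 , - 547, - 337/3, - 685/13, - 864/17,  96, 555, 577 , 612,843] 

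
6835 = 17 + 6818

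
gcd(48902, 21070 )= 98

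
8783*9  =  79047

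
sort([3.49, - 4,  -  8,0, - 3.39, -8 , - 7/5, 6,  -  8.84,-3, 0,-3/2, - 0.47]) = [ - 8.84, - 8,- 8, - 4, - 3.39 , - 3, - 3/2, - 7/5, - 0.47,  0,  0, 3.49, 6] 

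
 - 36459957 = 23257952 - 59717909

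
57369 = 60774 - 3405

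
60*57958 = 3477480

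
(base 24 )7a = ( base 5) 1203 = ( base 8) 262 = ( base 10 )178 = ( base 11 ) 152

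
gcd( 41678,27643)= 7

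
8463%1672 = 103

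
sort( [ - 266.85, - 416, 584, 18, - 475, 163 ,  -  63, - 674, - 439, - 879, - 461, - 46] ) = [ - 879, - 674,  -  475, - 461, - 439, - 416, - 266.85, - 63, - 46, 18, 163, 584] 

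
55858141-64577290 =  - 8719149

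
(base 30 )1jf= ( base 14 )781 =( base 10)1485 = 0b10111001101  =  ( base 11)1130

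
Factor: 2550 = 2^1*  3^1 *5^2 * 17^1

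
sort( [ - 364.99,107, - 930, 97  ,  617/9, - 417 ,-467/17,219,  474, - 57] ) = [ - 930 , - 417, - 364.99, - 57 , - 467/17,617/9,97, 107,219, 474 ] 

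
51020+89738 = 140758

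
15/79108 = 15/79108 = 0.00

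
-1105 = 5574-6679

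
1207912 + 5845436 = 7053348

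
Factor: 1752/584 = 3 =3^1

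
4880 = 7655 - 2775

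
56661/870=18887/290=65.13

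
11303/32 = 353+7/32=353.22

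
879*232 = 203928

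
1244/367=3 + 143/367= 3.39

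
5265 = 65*81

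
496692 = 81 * 6132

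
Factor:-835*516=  - 2^2*3^1*5^1*43^1 * 167^1 = - 430860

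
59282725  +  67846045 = 127128770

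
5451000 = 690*7900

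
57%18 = 3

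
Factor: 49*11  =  7^2*11^1 = 539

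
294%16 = 6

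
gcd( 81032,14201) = 1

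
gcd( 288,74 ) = 2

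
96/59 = 1 + 37/59  =  1.63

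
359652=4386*82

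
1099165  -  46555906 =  - 45456741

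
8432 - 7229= 1203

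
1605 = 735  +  870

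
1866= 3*622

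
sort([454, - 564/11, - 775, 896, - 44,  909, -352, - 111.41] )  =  [ - 775, - 352, - 111.41, - 564/11, - 44, 454,896, 909]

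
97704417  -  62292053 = 35412364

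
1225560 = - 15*( - 81704 ) 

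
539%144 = 107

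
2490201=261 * 9541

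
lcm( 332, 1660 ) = 1660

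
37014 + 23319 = 60333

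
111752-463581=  - 351829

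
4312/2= 2156  =  2156.00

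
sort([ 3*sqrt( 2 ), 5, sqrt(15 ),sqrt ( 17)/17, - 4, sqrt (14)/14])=[ - 4,  sqrt( 17) /17, sqrt(14 )/14, sqrt(15 ), 3*sqrt(2), 5] 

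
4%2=0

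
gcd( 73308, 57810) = 246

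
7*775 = 5425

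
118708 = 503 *236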